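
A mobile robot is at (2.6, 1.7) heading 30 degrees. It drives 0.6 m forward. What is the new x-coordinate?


x_new = x0 + d*cos(theta)
= 2.6 + 0.6*cos(30)
= 2.6 + 0.5196
= 3.1196


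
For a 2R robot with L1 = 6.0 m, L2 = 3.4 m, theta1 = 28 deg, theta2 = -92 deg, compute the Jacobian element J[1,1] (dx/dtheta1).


J[1,1] = -L1*sin(t1) - L2*sin(t1+t2)
= -6.0*sin(28) - 3.4*sin(-64)
= 0.2391


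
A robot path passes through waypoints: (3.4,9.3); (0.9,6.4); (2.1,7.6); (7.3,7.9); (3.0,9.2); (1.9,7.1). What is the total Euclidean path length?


Segment lengths:
  seg1 = sqrt((-2.5)^2 + (-2.9)^2) = 3.8288
  seg2 = sqrt((1.2)^2 + (1.2)^2) = 1.6971
  seg3 = sqrt((5.2)^2 + (0.3)^2) = 5.2086
  seg4 = sqrt((-4.3)^2 + (1.3)^2) = 4.4922
  seg5 = sqrt((-1.1)^2 + (-2.1)^2) = 2.3707
Total = 17.5974


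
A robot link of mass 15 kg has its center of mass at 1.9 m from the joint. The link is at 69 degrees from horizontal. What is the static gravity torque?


tau = m*g*L*cos(angle)
= 15 * 9.81 * 1.9 * cos(69 deg)
= 15 * 9.81 * 1.9 * 0.3584
= 100.1943 Nm


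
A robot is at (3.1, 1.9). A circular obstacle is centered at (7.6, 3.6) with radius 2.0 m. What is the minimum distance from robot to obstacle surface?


center_dist = sqrt((3.1-7.6)^2 + (1.9-3.6)^2)
= sqrt(20.25 + 2.89)
= 4.8104
min_dist = center_dist - radius = 4.8104 - 2.0 = 2.8104 m


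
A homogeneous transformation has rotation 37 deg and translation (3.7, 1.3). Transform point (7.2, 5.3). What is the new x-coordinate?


x' = cos(theta)*px - sin(theta)*py + tx
= 0.7986*7.2 - 0.6018*5.3 + 3.7
= 6.2606


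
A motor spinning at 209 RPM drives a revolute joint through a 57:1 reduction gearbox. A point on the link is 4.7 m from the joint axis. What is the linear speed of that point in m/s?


omega_motor = 209 * 2*pi/60 = 21.8864 rad/s
omega_joint = omega_motor / 57 = 0.384 rad/s
v = omega_joint * r = 0.384 * 4.7
= 1.8047 m/s


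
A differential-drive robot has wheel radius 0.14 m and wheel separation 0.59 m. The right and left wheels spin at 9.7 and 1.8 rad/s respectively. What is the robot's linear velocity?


vR = r*wR = 0.14*9.7 = 1.358 m/s
vL = r*wL = 0.14*1.8 = 0.252 m/s
v = (vR+vL)/2 = 0.805 m/s
omega = (vR-vL)/L = 1.8746 rad/s
linear velocity = 0.805 m/s


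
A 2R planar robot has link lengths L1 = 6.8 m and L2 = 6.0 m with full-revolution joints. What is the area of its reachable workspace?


r_max = L1 + L2 = 12.8 m
r_min = |L1 - L2| = 0.8 m
Area = pi*(r_max^2 - r_min^2)
= pi*(163.84 - 0.64)
= pi * 163.2
= 512.7079 m^2


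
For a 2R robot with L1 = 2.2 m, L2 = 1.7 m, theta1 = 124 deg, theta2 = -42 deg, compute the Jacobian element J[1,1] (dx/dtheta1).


J[1,1] = -L1*sin(t1) - L2*sin(t1+t2)
= -2.2*sin(124) - 1.7*sin(82)
= -3.5073


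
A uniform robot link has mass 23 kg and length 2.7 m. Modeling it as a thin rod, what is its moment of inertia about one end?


I = (1/3) * m * L^2
= (1/3) * 23 * 2.7^2
= 0.333333 * 23 * 7.29
= 55.89 kg*m^2


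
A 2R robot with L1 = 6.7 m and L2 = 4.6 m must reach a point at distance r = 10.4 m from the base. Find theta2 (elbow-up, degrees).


cos(theta2) = (r^2 - L1^2 - L2^2) / (2*L1*L2)
cos(theta2) = (108.16 - 44.89 - 21.16) / 61.64
cos(theta2) = 0.68316
theta2 = 46.9089 degrees


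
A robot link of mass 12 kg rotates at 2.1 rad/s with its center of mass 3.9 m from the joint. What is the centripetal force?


F = m * omega^2 * r
= 12 * 2.1^2 * 3.9
= 12 * 4.41 * 3.9
= 206.388 N


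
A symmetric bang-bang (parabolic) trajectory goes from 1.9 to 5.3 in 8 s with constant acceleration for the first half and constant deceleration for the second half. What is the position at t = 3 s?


Symmetric rest-to-rest: each phase covers (pf-p0)/2 in time T/2. 0.5*a*(T/2)^2 = (pf-p0)/2 => a = 4*(pf-p0)/T^2
a = 4*(5.3-1.9)/8^2 = 0.2125
t = 3 is in the acceleration phase (t <= T/2).
p = p0 + 0.5*a*t^2 = 1.9 + 0.5*0.2125*3^2
= 2.8562


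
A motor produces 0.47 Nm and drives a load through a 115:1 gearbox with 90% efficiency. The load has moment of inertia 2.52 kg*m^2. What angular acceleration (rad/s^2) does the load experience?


tau_out = tau_motor * N * eta
= 0.47 * 115 * 0.9 = 48.645 Nm
alpha = tau_out / I = 48.645 / 2.52
= 19.3036 rad/s^2


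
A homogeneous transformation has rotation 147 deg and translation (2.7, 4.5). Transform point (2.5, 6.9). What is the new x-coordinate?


x' = cos(theta)*px - sin(theta)*py + tx
= -0.8387*2.5 - 0.5446*6.9 + 2.7
= -3.1547


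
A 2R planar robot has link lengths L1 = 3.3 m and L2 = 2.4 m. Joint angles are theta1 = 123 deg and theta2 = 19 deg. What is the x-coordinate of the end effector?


Convert angles to radians: theta1 = 2.1468, theta2 = 0.3316
x = L1*cos(theta1) + L2*cos(theta1+theta2)
x = -1.7973 + -1.8912
x = -3.6885


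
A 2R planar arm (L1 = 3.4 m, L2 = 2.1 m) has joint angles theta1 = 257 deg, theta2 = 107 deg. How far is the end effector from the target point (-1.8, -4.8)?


End effector via forward kinematics:
x = L1*cos(t1) + L2*cos(t1+t2) = 1.3301
y = L1*sin(t1) + L2*sin(t1+t2) = -3.1664
Distance to target:
d = sqrt((-1.8 - 1.3301)^2 + (-4.8 - -3.1664)^2)
= sqrt(9.7972 + 2.6687)
= 3.5307 m


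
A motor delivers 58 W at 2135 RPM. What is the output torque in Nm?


omega = 2135 * 2*pi/60 = 223.5767 rad/s
tau = P / omega = 58 / 223.5767
= 0.2594 Nm


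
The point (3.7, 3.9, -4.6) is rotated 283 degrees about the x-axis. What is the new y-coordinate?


Rotation about x-axis: y' = y*cos(theta) - z*sin(theta)
= 3.9 * 0.225 - -4.6 * -0.9744
= -3.6048


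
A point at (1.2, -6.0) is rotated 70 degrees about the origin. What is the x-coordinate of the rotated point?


x' = x*cos(theta) - y*sin(theta)
cos(70 deg) = 0.342, sin(70 deg) = 0.9397
x' = 1.2 * 0.342 - -6.0 * 0.9397
= 0.4104 - -5.6382
= 6.0486


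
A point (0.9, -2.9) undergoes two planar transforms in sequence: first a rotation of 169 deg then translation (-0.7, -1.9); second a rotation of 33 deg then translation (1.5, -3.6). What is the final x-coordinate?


After transform 1:
x1 = cos(169)*0.9 - sin(169)*-2.9 + -0.7 = -1.0301
y1 = sin(169)*0.9 + cos(169)*-2.9 + -1.9 = 1.1184
After transform 2:
x2 = cos(33)*-1.0301 - sin(33)*1.1184 + 1.5
= 0.0269


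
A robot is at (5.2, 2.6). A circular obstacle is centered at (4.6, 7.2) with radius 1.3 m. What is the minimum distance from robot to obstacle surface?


center_dist = sqrt((5.2-4.6)^2 + (2.6-7.2)^2)
= sqrt(0.36 + 21.16)
= 4.639
min_dist = center_dist - radius = 4.639 - 1.3 = 3.339 m


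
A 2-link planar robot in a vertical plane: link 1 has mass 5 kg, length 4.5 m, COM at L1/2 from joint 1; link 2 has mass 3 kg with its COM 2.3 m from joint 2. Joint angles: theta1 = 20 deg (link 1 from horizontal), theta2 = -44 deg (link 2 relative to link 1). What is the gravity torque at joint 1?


Horizontal distance from joint 1 to link-1 COM:
  x_c1 = (L1/2)*cos(t1) = 2.25 * 0.9397 = 2.1143 m
Horizontal distance from joint 1 to link-2 COM:
  x_c2 = L1*cos(t1) + Lc2*cos(t1+t2)
       = 4.5*0.9397 + 2.3*0.9135 = 6.3298 m
tau1 = m1*g*x_c1 + m2*g*x_c2
     = 5*9.81*2.1143 + 3*9.81*6.3298
     = 103.7068 + 186.2852
     = 289.992 Nm


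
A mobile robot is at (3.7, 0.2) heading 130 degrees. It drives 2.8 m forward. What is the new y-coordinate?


y_new = y0 + d*sin(theta)
= 0.2 + 2.8*sin(130)
= 0.2 + 2.1449
= 2.3449


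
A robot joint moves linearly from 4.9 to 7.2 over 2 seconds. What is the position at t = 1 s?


s = t/T = 1/2 = 0.5
p(t) = p0 + (pf-p0)*s
= 4.9 + (7.2 - 4.9) * 0.5
= 6.05


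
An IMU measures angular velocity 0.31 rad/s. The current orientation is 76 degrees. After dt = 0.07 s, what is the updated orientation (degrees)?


delta_theta = w * dt = 0.31 * 0.07 = 0.0217 rad
= 1.2433 deg
theta_new = 76 + 1.2433 = 77.2433 deg


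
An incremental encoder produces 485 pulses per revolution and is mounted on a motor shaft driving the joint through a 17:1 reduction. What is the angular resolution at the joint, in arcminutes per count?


counts per rev = 485
effective counts at joint = 485 * 17 = 8245
resolution = 360*60 / 8245
= 2.6198 arcmin/count


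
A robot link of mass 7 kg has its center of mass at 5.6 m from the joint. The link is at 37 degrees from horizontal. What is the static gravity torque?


tau = m*g*L*cos(angle)
= 7 * 9.81 * 5.6 * cos(37 deg)
= 7 * 9.81 * 5.6 * 0.7986
= 307.1169 Nm


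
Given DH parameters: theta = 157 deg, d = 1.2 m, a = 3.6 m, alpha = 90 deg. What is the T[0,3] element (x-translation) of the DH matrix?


T[0,3] = a * cos(theta)
= 3.6 * cos(157 deg)
= 3.6 * -0.9205
= -3.3138


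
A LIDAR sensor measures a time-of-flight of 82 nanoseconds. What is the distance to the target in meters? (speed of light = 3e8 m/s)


tof = 82 ns = 8.2e-08 s
dist = c * tof / 2
= 3e8 * 8.2e-08 / 2
= 12.3 m


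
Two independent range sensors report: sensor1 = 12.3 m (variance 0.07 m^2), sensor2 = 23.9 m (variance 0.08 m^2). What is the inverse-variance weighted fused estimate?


w1 = (1/var1) / (1/var1 + 1/var2)
   = 14.2857 / (14.2857 + 12.5) = 0.5333
w2 = 1 - w1 = 0.4667
fused = w1*s1 + w2*s2 = 6.56 + 11.1533
= 17.7133 m


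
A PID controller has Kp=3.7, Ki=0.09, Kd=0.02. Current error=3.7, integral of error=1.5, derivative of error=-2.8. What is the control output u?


u = Kp*e + Ki*int(e) + Kd*de/dt
= 3.7*3.7 + 0.09*1.5 + 0.02*(-2.8)
= 13.69 + 0.135 + -0.056
= 13.769


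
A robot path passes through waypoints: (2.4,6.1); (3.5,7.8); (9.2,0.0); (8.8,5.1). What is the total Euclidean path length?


Segment lengths:
  seg1 = sqrt((1.1)^2 + (1.7)^2) = 2.0248
  seg2 = sqrt((5.7)^2 + (-7.8)^2) = 9.6607
  seg3 = sqrt((-0.4)^2 + (5.1)^2) = 5.1157
Total = 16.8013


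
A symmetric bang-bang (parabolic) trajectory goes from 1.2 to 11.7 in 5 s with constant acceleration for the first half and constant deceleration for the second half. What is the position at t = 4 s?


Symmetric rest-to-rest: each phase covers (pf-p0)/2 in time T/2. 0.5*a*(T/2)^2 = (pf-p0)/2 => a = 4*(pf-p0)/T^2
a = 4*(11.7-1.2)/5^2 = 1.68
t = 4 is in the deceleration phase (t > T/2).
p = pf - 0.5*a*(T-t)^2 = 11.7 - 0.5*1.68*1^2
= 10.86


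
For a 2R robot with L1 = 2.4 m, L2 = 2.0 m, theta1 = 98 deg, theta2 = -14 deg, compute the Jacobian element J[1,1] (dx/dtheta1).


J[1,1] = -L1*sin(t1) - L2*sin(t1+t2)
= -2.4*sin(98) - 2.0*sin(84)
= -4.3657


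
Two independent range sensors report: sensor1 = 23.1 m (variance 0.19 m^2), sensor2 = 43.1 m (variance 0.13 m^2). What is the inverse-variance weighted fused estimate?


w1 = (1/var1) / (1/var1 + 1/var2)
   = 5.2632 / (5.2632 + 7.6923) = 0.4063
w2 = 1 - w1 = 0.5938
fused = w1*s1 + w2*s2 = 9.3844 + 25.5906
= 34.975 m


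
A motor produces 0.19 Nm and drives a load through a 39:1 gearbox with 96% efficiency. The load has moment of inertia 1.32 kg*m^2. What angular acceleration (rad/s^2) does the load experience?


tau_out = tau_motor * N * eta
= 0.19 * 39 * 0.96 = 7.1136 Nm
alpha = tau_out / I = 7.1136 / 1.32
= 5.3891 rad/s^2


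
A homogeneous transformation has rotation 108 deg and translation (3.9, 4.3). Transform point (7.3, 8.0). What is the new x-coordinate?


x' = cos(theta)*px - sin(theta)*py + tx
= -0.309*7.3 - 0.9511*8.0 + 3.9
= -5.9643


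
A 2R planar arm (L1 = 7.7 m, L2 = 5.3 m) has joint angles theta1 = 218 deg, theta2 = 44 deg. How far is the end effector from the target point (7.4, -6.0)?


End effector via forward kinematics:
x = L1*cos(t1) + L2*cos(t1+t2) = -6.8053
y = L1*sin(t1) + L2*sin(t1+t2) = -9.989
Distance to target:
d = sqrt((7.4 - -6.8053)^2 + (-6.0 - -9.989)^2)
= sqrt(201.7906 + 15.9122)
= 14.7548 m


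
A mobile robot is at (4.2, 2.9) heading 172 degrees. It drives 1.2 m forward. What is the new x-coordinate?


x_new = x0 + d*cos(theta)
= 4.2 + 1.2*cos(172)
= 4.2 + -1.1883
= 3.0117


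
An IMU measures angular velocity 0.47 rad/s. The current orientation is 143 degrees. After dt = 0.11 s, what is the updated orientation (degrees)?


delta_theta = w * dt = 0.47 * 0.11 = 0.0517 rad
= 2.9622 deg
theta_new = 143 + 2.9622 = 145.9622 deg


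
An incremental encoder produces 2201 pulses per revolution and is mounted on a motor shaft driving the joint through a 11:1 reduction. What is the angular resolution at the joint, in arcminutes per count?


counts per rev = 2201
effective counts at joint = 2201 * 11 = 24211
resolution = 360*60 / 24211
= 0.8922 arcmin/count


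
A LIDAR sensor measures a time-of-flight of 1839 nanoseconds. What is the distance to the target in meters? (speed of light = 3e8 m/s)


tof = 1839 ns = 1.839e-06 s
dist = c * tof / 2
= 3e8 * 1.839e-06 / 2
= 275.85 m


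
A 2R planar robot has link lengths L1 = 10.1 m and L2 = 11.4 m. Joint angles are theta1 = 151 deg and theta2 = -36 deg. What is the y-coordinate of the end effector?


Convert angles to radians: theta1 = 2.6354, theta2 = -0.6283
y = L1*sin(theta1) + L2*sin(theta1+theta2)
y = 4.8966 + 10.3319
y = 15.2285


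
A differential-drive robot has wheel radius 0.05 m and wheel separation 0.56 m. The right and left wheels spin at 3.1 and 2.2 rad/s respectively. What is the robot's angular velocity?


vR = r*wR = 0.05*3.1 = 0.155 m/s
vL = r*wL = 0.05*2.2 = 0.11 m/s
v = (vR+vL)/2 = 0.1325 m/s
omega = (vR-vL)/L = 0.0804 rad/s
angular velocity = 0.0804 rad/s


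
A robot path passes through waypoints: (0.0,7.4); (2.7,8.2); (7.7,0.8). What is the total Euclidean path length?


Segment lengths:
  seg1 = sqrt((2.7)^2 + (0.8)^2) = 2.816
  seg2 = sqrt((5.0)^2 + (-7.4)^2) = 8.9308
Total = 11.7469


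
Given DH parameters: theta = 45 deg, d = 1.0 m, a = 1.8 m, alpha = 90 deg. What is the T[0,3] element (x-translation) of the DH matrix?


T[0,3] = a * cos(theta)
= 1.8 * cos(45 deg)
= 1.8 * 0.7071
= 1.2728


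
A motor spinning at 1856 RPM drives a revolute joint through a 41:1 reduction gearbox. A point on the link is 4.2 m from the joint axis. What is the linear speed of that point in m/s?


omega_motor = 1856 * 2*pi/60 = 194.3599 rad/s
omega_joint = omega_motor / 41 = 4.7405 rad/s
v = omega_joint * r = 4.7405 * 4.2
= 19.91 m/s


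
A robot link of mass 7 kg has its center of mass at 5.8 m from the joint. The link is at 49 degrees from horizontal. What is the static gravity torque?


tau = m*g*L*cos(angle)
= 7 * 9.81 * 5.8 * cos(49 deg)
= 7 * 9.81 * 5.8 * 0.6561
= 261.2991 Nm


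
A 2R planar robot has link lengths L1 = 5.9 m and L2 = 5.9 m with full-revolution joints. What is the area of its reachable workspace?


r_max = L1 + L2 = 11.8 m
r_min = |L1 - L2| = 0.0 m
Area = pi*(r_max^2 - r_min^2)
= pi*(139.24 - 0.0)
= pi * 139.24
= 437.4354 m^2


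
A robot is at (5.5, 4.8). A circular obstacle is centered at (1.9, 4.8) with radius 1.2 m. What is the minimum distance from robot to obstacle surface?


center_dist = sqrt((5.5-1.9)^2 + (4.8-4.8)^2)
= sqrt(12.96 + 0.0)
= 3.6
min_dist = center_dist - radius = 3.6 - 1.2 = 2.4 m


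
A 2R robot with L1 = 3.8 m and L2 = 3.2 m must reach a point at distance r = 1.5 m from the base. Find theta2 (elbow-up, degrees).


cos(theta2) = (r^2 - L1^2 - L2^2) / (2*L1*L2)
cos(theta2) = (2.25 - 14.44 - 10.24) / 24.32
cos(theta2) = -0.922286
theta2 = 157.2626 degrees


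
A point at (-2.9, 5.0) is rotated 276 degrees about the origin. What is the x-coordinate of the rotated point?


x' = x*cos(theta) - y*sin(theta)
cos(276 deg) = 0.1045, sin(276 deg) = -0.9945
x' = -2.9 * 0.1045 - 5.0 * -0.9945
= -0.3031 - -4.9726
= 4.6695


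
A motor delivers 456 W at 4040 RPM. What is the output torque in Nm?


omega = 4040 * 2*pi/60 = 423.0678 rad/s
tau = P / omega = 456 / 423.0678
= 1.0778 Nm


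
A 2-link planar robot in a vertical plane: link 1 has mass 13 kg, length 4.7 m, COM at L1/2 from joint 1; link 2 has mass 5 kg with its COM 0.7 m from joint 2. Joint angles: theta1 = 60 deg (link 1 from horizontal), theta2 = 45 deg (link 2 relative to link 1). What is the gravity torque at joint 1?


Horizontal distance from joint 1 to link-1 COM:
  x_c1 = (L1/2)*cos(t1) = 2.35 * 0.5 = 1.175 m
Horizontal distance from joint 1 to link-2 COM:
  x_c2 = L1*cos(t1) + Lc2*cos(t1+t2)
       = 4.7*0.5 + 0.7*-0.2588 = 2.1688 m
tau1 = m1*g*x_c1 + m2*g*x_c2
     = 13*9.81*1.175 + 5*9.81*2.1688
     = 149.8478 + 106.3809
     = 256.2287 Nm


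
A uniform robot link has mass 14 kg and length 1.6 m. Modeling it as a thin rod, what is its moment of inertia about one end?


I = (1/3) * m * L^2
= (1/3) * 14 * 1.6^2
= 0.333333 * 14 * 2.56
= 11.9467 kg*m^2


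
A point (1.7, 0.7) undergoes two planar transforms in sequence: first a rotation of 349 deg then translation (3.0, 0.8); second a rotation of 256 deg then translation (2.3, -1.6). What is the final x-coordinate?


After transform 1:
x1 = cos(349)*1.7 - sin(349)*0.7 + 3.0 = 4.8023
y1 = sin(349)*1.7 + cos(349)*0.7 + 0.8 = 1.1628
After transform 2:
x2 = cos(256)*4.8023 - sin(256)*1.1628 + 2.3
= 2.2664


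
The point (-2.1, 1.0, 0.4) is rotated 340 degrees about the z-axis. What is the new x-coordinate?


Rotation about z-axis: x' = x*cos(theta) - y*sin(theta)
= -2.1 * 0.9397 - 1.0 * -0.342
= -1.6313


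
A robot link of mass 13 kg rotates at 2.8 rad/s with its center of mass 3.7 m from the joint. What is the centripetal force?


F = m * omega^2 * r
= 13 * 2.8^2 * 3.7
= 13 * 7.84 * 3.7
= 377.104 N


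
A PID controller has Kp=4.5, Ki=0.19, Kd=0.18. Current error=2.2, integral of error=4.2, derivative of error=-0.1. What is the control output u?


u = Kp*e + Ki*int(e) + Kd*de/dt
= 4.5*2.2 + 0.19*4.2 + 0.18*(-0.1)
= 9.9 + 0.798 + -0.018
= 10.68


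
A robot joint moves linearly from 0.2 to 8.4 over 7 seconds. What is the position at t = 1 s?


s = t/T = 1/7 = 0.1429
p(t) = p0 + (pf-p0)*s
= 0.2 + (8.4 - 0.2) * 0.1429
= 1.3714


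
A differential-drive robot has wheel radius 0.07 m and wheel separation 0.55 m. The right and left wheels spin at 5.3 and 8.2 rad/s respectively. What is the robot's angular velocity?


vR = r*wR = 0.07*5.3 = 0.371 m/s
vL = r*wL = 0.07*8.2 = 0.574 m/s
v = (vR+vL)/2 = 0.4725 m/s
omega = (vR-vL)/L = -0.3691 rad/s
angular velocity = -0.3691 rad/s


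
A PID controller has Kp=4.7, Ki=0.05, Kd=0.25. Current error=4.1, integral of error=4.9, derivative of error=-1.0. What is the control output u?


u = Kp*e + Ki*int(e) + Kd*de/dt
= 4.7*4.1 + 0.05*4.9 + 0.25*(-1.0)
= 19.27 + 0.245 + -0.25
= 19.265


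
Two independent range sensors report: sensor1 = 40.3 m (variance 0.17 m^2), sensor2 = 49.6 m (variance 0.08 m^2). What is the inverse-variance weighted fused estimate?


w1 = (1/var1) / (1/var1 + 1/var2)
   = 5.8824 / (5.8824 + 12.5) = 0.32
w2 = 1 - w1 = 0.68
fused = w1*s1 + w2*s2 = 12.896 + 33.728
= 46.624 m


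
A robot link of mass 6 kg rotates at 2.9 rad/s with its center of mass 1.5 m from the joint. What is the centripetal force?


F = m * omega^2 * r
= 6 * 2.9^2 * 1.5
= 6 * 8.41 * 1.5
= 75.69 N


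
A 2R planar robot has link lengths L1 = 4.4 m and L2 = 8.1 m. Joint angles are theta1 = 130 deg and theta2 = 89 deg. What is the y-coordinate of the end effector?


Convert angles to radians: theta1 = 2.2689, theta2 = 1.5533
y = L1*sin(theta1) + L2*sin(theta1+theta2)
y = 3.3706 + -5.0975
y = -1.7269


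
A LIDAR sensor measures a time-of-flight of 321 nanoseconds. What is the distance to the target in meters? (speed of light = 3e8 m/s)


tof = 321 ns = 3.21e-07 s
dist = c * tof / 2
= 3e8 * 3.21e-07 / 2
= 48.15 m


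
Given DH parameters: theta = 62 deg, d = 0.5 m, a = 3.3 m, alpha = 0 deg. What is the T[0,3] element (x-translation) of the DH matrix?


T[0,3] = a * cos(theta)
= 3.3 * cos(62 deg)
= 3.3 * 0.4695
= 1.5493


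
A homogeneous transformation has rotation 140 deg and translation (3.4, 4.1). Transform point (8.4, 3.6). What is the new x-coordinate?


x' = cos(theta)*px - sin(theta)*py + tx
= -0.766*8.4 - 0.6428*3.6 + 3.4
= -5.3488


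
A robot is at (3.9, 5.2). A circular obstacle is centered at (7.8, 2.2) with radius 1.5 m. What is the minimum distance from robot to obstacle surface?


center_dist = sqrt((3.9-7.8)^2 + (5.2-2.2)^2)
= sqrt(15.21 + 9.0)
= 4.9204
min_dist = center_dist - radius = 4.9204 - 1.5 = 3.4204 m


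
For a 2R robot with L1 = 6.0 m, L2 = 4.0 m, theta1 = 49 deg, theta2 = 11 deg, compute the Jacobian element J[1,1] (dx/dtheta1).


J[1,1] = -L1*sin(t1) - L2*sin(t1+t2)
= -6.0*sin(49) - 4.0*sin(60)
= -7.9924


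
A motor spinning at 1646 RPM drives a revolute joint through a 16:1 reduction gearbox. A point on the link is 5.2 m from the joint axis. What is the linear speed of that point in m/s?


omega_motor = 1646 * 2*pi/60 = 172.3687 rad/s
omega_joint = omega_motor / 16 = 10.773 rad/s
v = omega_joint * r = 10.773 * 5.2
= 56.0198 m/s


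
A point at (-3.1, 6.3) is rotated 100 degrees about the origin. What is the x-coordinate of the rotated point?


x' = x*cos(theta) - y*sin(theta)
cos(100 deg) = -0.1736, sin(100 deg) = 0.9848
x' = -3.1 * -0.1736 - 6.3 * 0.9848
= 0.5383 - 6.2043
= -5.666


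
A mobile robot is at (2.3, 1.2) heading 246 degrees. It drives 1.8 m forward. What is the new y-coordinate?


y_new = y0 + d*sin(theta)
= 1.2 + 1.8*sin(246)
= 1.2 + -1.6444
= -0.4444


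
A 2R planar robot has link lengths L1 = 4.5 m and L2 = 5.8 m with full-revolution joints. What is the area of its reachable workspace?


r_max = L1 + L2 = 10.3 m
r_min = |L1 - L2| = 1.3 m
Area = pi*(r_max^2 - r_min^2)
= pi*(106.09 - 1.69)
= pi * 104.4
= 327.9823 m^2


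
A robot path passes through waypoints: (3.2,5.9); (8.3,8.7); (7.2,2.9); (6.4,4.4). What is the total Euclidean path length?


Segment lengths:
  seg1 = sqrt((5.1)^2 + (2.8)^2) = 5.8181
  seg2 = sqrt((-1.1)^2 + (-5.8)^2) = 5.9034
  seg3 = sqrt((-0.8)^2 + (1.5)^2) = 1.7
Total = 13.4215


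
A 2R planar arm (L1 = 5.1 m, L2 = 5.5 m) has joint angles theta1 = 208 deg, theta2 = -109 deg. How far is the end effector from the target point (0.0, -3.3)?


End effector via forward kinematics:
x = L1*cos(t1) + L2*cos(t1+t2) = -5.3634
y = L1*sin(t1) + L2*sin(t1+t2) = 3.038
Distance to target:
d = sqrt((0.0 - -5.3634)^2 + (-3.3 - 3.038)^2)
= sqrt(28.7663 + 40.17)
= 8.3028 m


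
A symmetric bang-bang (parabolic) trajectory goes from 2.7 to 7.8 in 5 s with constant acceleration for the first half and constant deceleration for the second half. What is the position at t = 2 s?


Symmetric rest-to-rest: each phase covers (pf-p0)/2 in time T/2. 0.5*a*(T/2)^2 = (pf-p0)/2 => a = 4*(pf-p0)/T^2
a = 4*(7.8-2.7)/5^2 = 0.816
t = 2 is in the acceleration phase (t <= T/2).
p = p0 + 0.5*a*t^2 = 2.7 + 0.5*0.816*2^2
= 4.332


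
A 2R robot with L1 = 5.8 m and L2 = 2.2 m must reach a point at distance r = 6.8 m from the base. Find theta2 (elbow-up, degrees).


cos(theta2) = (r^2 - L1^2 - L2^2) / (2*L1*L2)
cos(theta2) = (46.24 - 33.64 - 4.84) / 25.52
cos(theta2) = 0.304075
theta2 = 72.2975 degrees


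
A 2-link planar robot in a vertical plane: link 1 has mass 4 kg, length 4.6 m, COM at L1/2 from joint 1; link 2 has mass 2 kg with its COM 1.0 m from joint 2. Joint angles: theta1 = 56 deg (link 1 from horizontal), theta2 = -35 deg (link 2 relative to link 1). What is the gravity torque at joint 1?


Horizontal distance from joint 1 to link-1 COM:
  x_c1 = (L1/2)*cos(t1) = 2.3 * 0.5592 = 1.2861 m
Horizontal distance from joint 1 to link-2 COM:
  x_c2 = L1*cos(t1) + Lc2*cos(t1+t2)
       = 4.6*0.5592 + 1.0*0.9336 = 3.5059 m
tau1 = m1*g*x_c1 + m2*g*x_c2
     = 4*9.81*1.2861 + 2*9.81*3.5059
     = 50.4683 + 68.7851
     = 119.2534 Nm


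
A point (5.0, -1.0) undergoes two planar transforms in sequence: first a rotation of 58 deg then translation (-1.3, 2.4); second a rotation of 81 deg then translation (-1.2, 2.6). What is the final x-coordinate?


After transform 1:
x1 = cos(58)*5.0 - sin(58)*-1.0 + -1.3 = 2.1976
y1 = sin(58)*5.0 + cos(58)*-1.0 + 2.4 = 6.1103
After transform 2:
x2 = cos(81)*2.1976 - sin(81)*6.1103 + -1.2
= -6.8913


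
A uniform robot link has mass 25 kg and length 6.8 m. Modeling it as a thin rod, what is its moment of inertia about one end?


I = (1/3) * m * L^2
= (1/3) * 25 * 6.8^2
= 0.333333 * 25 * 46.24
= 385.3333 kg*m^2


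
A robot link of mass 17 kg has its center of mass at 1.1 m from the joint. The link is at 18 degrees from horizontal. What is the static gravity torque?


tau = m*g*L*cos(angle)
= 17 * 9.81 * 1.1 * cos(18 deg)
= 17 * 9.81 * 1.1 * 0.9511
= 174.4685 Nm


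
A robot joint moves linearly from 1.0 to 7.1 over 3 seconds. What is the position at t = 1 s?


s = t/T = 1/3 = 0.3333
p(t) = p0 + (pf-p0)*s
= 1.0 + (7.1 - 1.0) * 0.3333
= 3.0333


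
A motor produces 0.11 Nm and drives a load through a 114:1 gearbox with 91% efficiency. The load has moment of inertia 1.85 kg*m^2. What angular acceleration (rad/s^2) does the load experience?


tau_out = tau_motor * N * eta
= 0.11 * 114 * 0.91 = 11.4114 Nm
alpha = tau_out / I = 11.4114 / 1.85
= 6.1683 rad/s^2


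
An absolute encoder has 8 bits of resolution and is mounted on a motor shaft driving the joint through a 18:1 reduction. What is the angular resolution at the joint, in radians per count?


counts = 2^8 = 256
effective counts at joint = 256 * 18 = 4608
resolution = 2*pi / 4608
= 0.0014 rad/count


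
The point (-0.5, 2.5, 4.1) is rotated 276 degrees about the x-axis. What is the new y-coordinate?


Rotation about x-axis: y' = y*cos(theta) - z*sin(theta)
= 2.5 * 0.1045 - 4.1 * -0.9945
= 4.3389


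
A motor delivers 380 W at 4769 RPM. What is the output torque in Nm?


omega = 4769 * 2*pi/60 = 499.4085 rad/s
tau = P / omega = 380 / 499.4085
= 0.7609 Nm


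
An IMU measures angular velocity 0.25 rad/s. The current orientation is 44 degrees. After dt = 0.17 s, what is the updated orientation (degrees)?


delta_theta = w * dt = 0.25 * 0.17 = 0.0425 rad
= 2.4351 deg
theta_new = 44 + 2.4351 = 46.4351 deg


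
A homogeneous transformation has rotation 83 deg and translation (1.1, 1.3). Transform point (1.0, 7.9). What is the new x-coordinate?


x' = cos(theta)*px - sin(theta)*py + tx
= 0.1219*1.0 - 0.9925*7.9 + 1.1
= -6.6192


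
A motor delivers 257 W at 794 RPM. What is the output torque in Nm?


omega = 794 * 2*pi/60 = 83.1475 rad/s
tau = P / omega = 257 / 83.1475
= 3.0909 Nm


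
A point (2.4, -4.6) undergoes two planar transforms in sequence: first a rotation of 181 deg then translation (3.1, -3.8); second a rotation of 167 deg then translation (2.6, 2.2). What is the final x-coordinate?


After transform 1:
x1 = cos(181)*2.4 - sin(181)*-4.6 + 3.1 = 0.6201
y1 = sin(181)*2.4 + cos(181)*-4.6 + -3.8 = 0.7574
After transform 2:
x2 = cos(167)*0.6201 - sin(167)*0.7574 + 2.6
= 1.8254


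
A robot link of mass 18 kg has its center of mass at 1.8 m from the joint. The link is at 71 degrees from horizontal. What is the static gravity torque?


tau = m*g*L*cos(angle)
= 18 * 9.81 * 1.8 * cos(71 deg)
= 18 * 9.81 * 1.8 * 0.3256
= 103.4799 Nm


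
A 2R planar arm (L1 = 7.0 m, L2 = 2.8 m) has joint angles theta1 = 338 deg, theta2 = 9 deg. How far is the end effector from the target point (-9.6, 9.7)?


End effector via forward kinematics:
x = L1*cos(t1) + L2*cos(t1+t2) = 9.2185
y = L1*sin(t1) + L2*sin(t1+t2) = -3.2521
Distance to target:
d = sqrt((-9.6 - 9.2185)^2 + (9.7 - -3.2521)^2)
= sqrt(354.1368 + 167.7571)
= 22.845 m


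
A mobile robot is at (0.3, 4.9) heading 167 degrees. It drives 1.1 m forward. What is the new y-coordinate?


y_new = y0 + d*sin(theta)
= 4.9 + 1.1*sin(167)
= 4.9 + 0.2474
= 5.1474


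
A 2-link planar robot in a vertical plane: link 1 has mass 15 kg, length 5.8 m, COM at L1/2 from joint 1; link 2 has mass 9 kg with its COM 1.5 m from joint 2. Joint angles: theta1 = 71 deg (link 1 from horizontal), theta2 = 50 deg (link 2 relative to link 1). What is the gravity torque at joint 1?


Horizontal distance from joint 1 to link-1 COM:
  x_c1 = (L1/2)*cos(t1) = 2.9 * 0.3256 = 0.9441 m
Horizontal distance from joint 1 to link-2 COM:
  x_c2 = L1*cos(t1) + Lc2*cos(t1+t2)
       = 5.8*0.3256 + 1.5*-0.515 = 1.1157 m
tau1 = m1*g*x_c1 + m2*g*x_c2
     = 15*9.81*0.9441 + 9*9.81*1.1157
     = 138.9313 + 98.5085
     = 237.4399 Nm


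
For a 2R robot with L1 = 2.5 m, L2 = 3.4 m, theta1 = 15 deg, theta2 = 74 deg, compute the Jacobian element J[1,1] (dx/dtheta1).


J[1,1] = -L1*sin(t1) - L2*sin(t1+t2)
= -2.5*sin(15) - 3.4*sin(89)
= -4.0465


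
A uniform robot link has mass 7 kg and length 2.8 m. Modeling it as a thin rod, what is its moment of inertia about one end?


I = (1/3) * m * L^2
= (1/3) * 7 * 2.8^2
= 0.333333 * 7 * 7.84
= 18.2933 kg*m^2


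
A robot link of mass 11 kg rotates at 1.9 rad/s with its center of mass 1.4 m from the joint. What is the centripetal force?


F = m * omega^2 * r
= 11 * 1.9^2 * 1.4
= 11 * 3.61 * 1.4
= 55.594 N


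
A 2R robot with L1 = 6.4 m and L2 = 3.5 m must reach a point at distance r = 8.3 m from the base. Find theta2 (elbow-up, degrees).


cos(theta2) = (r^2 - L1^2 - L2^2) / (2*L1*L2)
cos(theta2) = (68.89 - 40.96 - 12.25) / 44.8
cos(theta2) = 0.35
theta2 = 69.5127 degrees


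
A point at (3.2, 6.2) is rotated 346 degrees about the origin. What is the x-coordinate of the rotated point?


x' = x*cos(theta) - y*sin(theta)
cos(346 deg) = 0.9703, sin(346 deg) = -0.2419
x' = 3.2 * 0.9703 - 6.2 * -0.2419
= 3.1049 - -1.4999
= 4.6049


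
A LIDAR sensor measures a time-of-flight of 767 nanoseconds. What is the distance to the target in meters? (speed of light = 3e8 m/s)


tof = 767 ns = 7.67e-07 s
dist = c * tof / 2
= 3e8 * 7.67e-07 / 2
= 115.05 m


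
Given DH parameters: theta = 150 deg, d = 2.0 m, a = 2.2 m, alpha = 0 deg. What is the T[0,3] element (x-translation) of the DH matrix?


T[0,3] = a * cos(theta)
= 2.2 * cos(150 deg)
= 2.2 * -0.866
= -1.9053


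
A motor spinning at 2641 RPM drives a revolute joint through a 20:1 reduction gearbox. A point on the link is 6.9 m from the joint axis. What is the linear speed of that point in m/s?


omega_motor = 2641 * 2*pi/60 = 276.5649 rad/s
omega_joint = omega_motor / 20 = 13.8282 rad/s
v = omega_joint * r = 13.8282 * 6.9
= 95.4149 m/s


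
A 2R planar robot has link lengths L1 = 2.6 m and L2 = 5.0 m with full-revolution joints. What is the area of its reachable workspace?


r_max = L1 + L2 = 7.6 m
r_min = |L1 - L2| = 2.4 m
Area = pi*(r_max^2 - r_min^2)
= pi*(57.76 - 5.76)
= pi * 52.0
= 163.3628 m^2


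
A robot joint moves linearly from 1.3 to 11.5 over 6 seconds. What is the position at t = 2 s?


s = t/T = 2/6 = 0.3333
p(t) = p0 + (pf-p0)*s
= 1.3 + (11.5 - 1.3) * 0.3333
= 4.7


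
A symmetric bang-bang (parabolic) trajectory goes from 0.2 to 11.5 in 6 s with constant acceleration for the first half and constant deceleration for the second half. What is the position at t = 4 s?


Symmetric rest-to-rest: each phase covers (pf-p0)/2 in time T/2. 0.5*a*(T/2)^2 = (pf-p0)/2 => a = 4*(pf-p0)/T^2
a = 4*(11.5-0.2)/6^2 = 1.2556
t = 4 is in the deceleration phase (t > T/2).
p = pf - 0.5*a*(T-t)^2 = 11.5 - 0.5*1.2556*2^2
= 8.9889


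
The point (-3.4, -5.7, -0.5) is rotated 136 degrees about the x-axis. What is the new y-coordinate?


Rotation about x-axis: y' = y*cos(theta) - z*sin(theta)
= -5.7 * -0.7193 - -0.5 * 0.6947
= 4.4476


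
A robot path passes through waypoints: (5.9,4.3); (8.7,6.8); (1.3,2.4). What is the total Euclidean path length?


Segment lengths:
  seg1 = sqrt((2.8)^2 + (2.5)^2) = 3.7537
  seg2 = sqrt((-7.4)^2 + (-4.4)^2) = 8.6093
Total = 12.363


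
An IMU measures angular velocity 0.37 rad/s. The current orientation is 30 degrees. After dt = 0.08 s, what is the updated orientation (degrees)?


delta_theta = w * dt = 0.37 * 0.08 = 0.0296 rad
= 1.696 deg
theta_new = 30 + 1.696 = 31.696 deg


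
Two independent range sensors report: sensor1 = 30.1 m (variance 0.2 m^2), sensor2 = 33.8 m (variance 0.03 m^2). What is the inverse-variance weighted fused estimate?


w1 = (1/var1) / (1/var1 + 1/var2)
   = 5.0 / (5.0 + 33.3333) = 0.1304
w2 = 1 - w1 = 0.8696
fused = w1*s1 + w2*s2 = 3.9261 + 29.3913
= 33.3174 m


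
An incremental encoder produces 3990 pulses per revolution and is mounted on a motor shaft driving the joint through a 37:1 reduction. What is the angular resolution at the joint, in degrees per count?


counts per rev = 3990
effective counts at joint = 3990 * 37 = 147630
resolution = 360 / 147630
= 0.0024 deg/count


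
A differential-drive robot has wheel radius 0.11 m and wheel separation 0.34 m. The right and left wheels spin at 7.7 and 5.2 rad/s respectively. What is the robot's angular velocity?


vR = r*wR = 0.11*7.7 = 0.847 m/s
vL = r*wL = 0.11*5.2 = 0.572 m/s
v = (vR+vL)/2 = 0.7095 m/s
omega = (vR-vL)/L = 0.8088 rad/s
angular velocity = 0.8088 rad/s


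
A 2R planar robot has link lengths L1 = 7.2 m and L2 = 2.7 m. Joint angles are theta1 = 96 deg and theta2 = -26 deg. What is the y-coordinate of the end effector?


Convert angles to radians: theta1 = 1.6755, theta2 = -0.4538
y = L1*sin(theta1) + L2*sin(theta1+theta2)
y = 7.1606 + 2.5372
y = 9.6977


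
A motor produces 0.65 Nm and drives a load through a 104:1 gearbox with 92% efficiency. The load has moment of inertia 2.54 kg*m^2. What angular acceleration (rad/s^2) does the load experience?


tau_out = tau_motor * N * eta
= 0.65 * 104 * 0.92 = 62.192 Nm
alpha = tau_out / I = 62.192 / 2.54
= 24.485 rad/s^2


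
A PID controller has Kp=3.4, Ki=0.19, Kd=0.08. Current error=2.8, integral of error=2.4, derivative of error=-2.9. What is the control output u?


u = Kp*e + Ki*int(e) + Kd*de/dt
= 3.4*2.8 + 0.19*2.4 + 0.08*(-2.9)
= 9.52 + 0.456 + -0.232
= 9.744


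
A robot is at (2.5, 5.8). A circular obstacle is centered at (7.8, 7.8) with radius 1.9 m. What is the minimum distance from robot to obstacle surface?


center_dist = sqrt((2.5-7.8)^2 + (5.8-7.8)^2)
= sqrt(28.09 + 4.0)
= 5.6648
min_dist = center_dist - radius = 5.6648 - 1.9 = 3.7648 m


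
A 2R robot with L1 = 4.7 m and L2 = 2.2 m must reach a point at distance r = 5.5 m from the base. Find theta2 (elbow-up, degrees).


cos(theta2) = (r^2 - L1^2 - L2^2) / (2*L1*L2)
cos(theta2) = (30.25 - 22.09 - 4.84) / 20.68
cos(theta2) = 0.160542
theta2 = 80.7617 degrees


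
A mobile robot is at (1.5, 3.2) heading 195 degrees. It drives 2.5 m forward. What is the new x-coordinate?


x_new = x0 + d*cos(theta)
= 1.5 + 2.5*cos(195)
= 1.5 + -2.4148
= -0.9148


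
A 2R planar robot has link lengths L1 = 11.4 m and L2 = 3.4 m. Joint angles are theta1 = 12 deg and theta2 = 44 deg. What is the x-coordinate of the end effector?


Convert angles to radians: theta1 = 0.2094, theta2 = 0.7679
x = L1*cos(theta1) + L2*cos(theta1+theta2)
x = 11.1509 + 1.9013
x = 13.0521


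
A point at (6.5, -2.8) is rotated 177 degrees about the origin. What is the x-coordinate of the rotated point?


x' = x*cos(theta) - y*sin(theta)
cos(177 deg) = -0.9986, sin(177 deg) = 0.0523
x' = 6.5 * -0.9986 - -2.8 * 0.0523
= -6.4911 - -0.1465
= -6.3446


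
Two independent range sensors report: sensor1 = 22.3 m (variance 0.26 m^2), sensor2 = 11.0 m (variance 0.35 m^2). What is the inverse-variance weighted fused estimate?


w1 = (1/var1) / (1/var1 + 1/var2)
   = 3.8462 / (3.8462 + 2.8571) = 0.5738
w2 = 1 - w1 = 0.4262
fused = w1*s1 + w2*s2 = 12.7951 + 4.6885
= 17.4836 m


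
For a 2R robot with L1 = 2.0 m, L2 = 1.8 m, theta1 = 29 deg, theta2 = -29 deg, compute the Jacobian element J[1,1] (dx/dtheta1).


J[1,1] = -L1*sin(t1) - L2*sin(t1+t2)
= -2.0*sin(29) - 1.8*sin(0)
= -0.9696


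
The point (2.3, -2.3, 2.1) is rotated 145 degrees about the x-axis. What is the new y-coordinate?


Rotation about x-axis: y' = y*cos(theta) - z*sin(theta)
= -2.3 * -0.8192 - 2.1 * 0.5736
= 0.6795


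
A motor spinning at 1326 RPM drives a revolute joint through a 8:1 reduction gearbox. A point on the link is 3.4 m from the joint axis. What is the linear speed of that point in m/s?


omega_motor = 1326 * 2*pi/60 = 138.8584 rad/s
omega_joint = omega_motor / 8 = 17.3573 rad/s
v = omega_joint * r = 17.3573 * 3.4
= 59.0148 m/s


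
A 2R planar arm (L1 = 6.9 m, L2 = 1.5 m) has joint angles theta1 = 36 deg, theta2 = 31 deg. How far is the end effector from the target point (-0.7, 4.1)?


End effector via forward kinematics:
x = L1*cos(t1) + L2*cos(t1+t2) = 6.1683
y = L1*sin(t1) + L2*sin(t1+t2) = 5.4365
Distance to target:
d = sqrt((-0.7 - 6.1683)^2 + (4.1 - 5.4365)^2)
= sqrt(47.1737 + 1.7862)
= 6.9971 m


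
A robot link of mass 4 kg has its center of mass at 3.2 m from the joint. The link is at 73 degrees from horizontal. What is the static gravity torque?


tau = m*g*L*cos(angle)
= 4 * 9.81 * 3.2 * cos(73 deg)
= 4 * 9.81 * 3.2 * 0.2924
= 36.7125 Nm


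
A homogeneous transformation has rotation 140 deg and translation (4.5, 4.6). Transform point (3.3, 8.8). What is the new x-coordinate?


x' = cos(theta)*px - sin(theta)*py + tx
= -0.766*3.3 - 0.6428*8.8 + 4.5
= -3.6845


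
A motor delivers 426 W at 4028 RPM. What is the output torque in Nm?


omega = 4028 * 2*pi/60 = 421.8112 rad/s
tau = P / omega = 426 / 421.8112
= 1.0099 Nm


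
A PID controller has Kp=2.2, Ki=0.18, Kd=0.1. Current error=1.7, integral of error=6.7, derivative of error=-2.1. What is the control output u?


u = Kp*e + Ki*int(e) + Kd*de/dt
= 2.2*1.7 + 0.18*6.7 + 0.1*(-2.1)
= 3.74 + 1.206 + -0.21
= 4.736


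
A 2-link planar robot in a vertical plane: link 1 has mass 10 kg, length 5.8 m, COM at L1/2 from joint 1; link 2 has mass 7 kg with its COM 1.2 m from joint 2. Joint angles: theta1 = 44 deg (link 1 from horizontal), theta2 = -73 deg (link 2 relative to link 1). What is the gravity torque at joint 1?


Horizontal distance from joint 1 to link-1 COM:
  x_c1 = (L1/2)*cos(t1) = 2.9 * 0.7193 = 2.0861 m
Horizontal distance from joint 1 to link-2 COM:
  x_c2 = L1*cos(t1) + Lc2*cos(t1+t2)
       = 5.8*0.7193 + 1.2*0.8746 = 5.2217 m
tau1 = m1*g*x_c1 + m2*g*x_c2
     = 10*9.81*2.0861 + 7*9.81*5.2217
     = 204.645 + 358.5751
     = 563.2201 Nm


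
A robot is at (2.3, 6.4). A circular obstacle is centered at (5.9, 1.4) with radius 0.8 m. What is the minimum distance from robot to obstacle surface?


center_dist = sqrt((2.3-5.9)^2 + (6.4-1.4)^2)
= sqrt(12.96 + 25.0)
= 6.1612
min_dist = center_dist - radius = 6.1612 - 0.8 = 5.3612 m


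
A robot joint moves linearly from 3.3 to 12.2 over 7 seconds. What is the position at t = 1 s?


s = t/T = 1/7 = 0.1429
p(t) = p0 + (pf-p0)*s
= 3.3 + (12.2 - 3.3) * 0.1429
= 4.5714


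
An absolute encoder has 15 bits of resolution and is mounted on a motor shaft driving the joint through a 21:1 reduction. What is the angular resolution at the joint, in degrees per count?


counts = 2^15 = 32768
effective counts at joint = 32768 * 21 = 688128
resolution = 360 / 688128
= 5.2316e-04 deg/count


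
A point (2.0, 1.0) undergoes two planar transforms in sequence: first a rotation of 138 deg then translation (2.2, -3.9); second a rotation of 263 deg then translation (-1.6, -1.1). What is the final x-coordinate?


After transform 1:
x1 = cos(138)*2.0 - sin(138)*1.0 + 2.2 = 0.0446
y1 = sin(138)*2.0 + cos(138)*1.0 + -3.9 = -3.3049
After transform 2:
x2 = cos(263)*0.0446 - sin(263)*-3.3049 + -1.6
= -4.8857


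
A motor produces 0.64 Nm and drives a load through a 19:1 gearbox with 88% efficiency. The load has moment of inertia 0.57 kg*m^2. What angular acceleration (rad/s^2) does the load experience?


tau_out = tau_motor * N * eta
= 0.64 * 19 * 0.88 = 10.7008 Nm
alpha = tau_out / I = 10.7008 / 0.57
= 18.7733 rad/s^2


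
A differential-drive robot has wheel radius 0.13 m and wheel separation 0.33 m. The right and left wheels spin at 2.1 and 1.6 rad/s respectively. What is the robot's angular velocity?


vR = r*wR = 0.13*2.1 = 0.273 m/s
vL = r*wL = 0.13*1.6 = 0.208 m/s
v = (vR+vL)/2 = 0.2405 m/s
omega = (vR-vL)/L = 0.197 rad/s
angular velocity = 0.197 rad/s
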